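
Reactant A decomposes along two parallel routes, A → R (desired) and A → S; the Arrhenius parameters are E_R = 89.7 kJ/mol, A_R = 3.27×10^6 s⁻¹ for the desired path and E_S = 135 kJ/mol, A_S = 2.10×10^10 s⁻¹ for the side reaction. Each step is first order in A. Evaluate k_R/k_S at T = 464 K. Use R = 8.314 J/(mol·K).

19.6

With equal orders, S_{R/S} = k_R/k_S = (A_R/A_S)·exp[(E_S−E_R)/(RT)].
(E_S−E_R)/(RT) = (135−89.7)×10³/(8.314×464) = 45300/3858 = 11.74.
k_R/k_S = (3.27×10^6/2.10×10^10)·exp(11.74) = 1.557×10^-4 × 1.258×10^5 = 19.6.
Since E_R < E_S, lowering the temperature improves selectivity toward R.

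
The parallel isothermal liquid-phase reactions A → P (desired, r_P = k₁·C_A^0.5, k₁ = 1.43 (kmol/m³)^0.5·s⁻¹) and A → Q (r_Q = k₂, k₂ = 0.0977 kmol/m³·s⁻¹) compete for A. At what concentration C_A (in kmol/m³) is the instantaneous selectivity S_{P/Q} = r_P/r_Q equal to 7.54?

0.265 kmol/m³

S_{P/Q} = (k₁/k₂)·C_A^0.5 ⇒ C_A = (S·k₂/k₁)^(2).
= (7.54×0.0977/1.43)^(2) = (0.5151)^(2) = 0.265 kmol/m³.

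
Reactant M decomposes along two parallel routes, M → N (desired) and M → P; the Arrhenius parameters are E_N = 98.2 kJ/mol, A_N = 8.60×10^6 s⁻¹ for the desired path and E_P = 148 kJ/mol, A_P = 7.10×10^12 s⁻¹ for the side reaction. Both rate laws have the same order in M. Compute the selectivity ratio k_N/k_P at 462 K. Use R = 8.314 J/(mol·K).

Since both paths have the same order in M, the concentration cancels and S_{N/P} = k_N/k_P = (A_N/A_P)·exp[(E_P−E_N)/(RT)].
(E_P−E_N)/(RT) = (148−98.2)×10³/(8.314×462) = 49800/3841 = 12.97.
k_N/k_P = (8.60×10^6/7.10×10^12)·exp(12.97) = 1.211×10^-6 × 4.273×10^5 = 0.518.
Since E_N < E_P, lowering the temperature improves selectivity toward N.

0.518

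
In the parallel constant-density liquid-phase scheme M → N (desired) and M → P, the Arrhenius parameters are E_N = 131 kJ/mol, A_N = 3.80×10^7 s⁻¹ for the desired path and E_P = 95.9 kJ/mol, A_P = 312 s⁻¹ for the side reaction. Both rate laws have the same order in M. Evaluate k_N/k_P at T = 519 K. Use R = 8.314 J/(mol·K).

Since both paths have the same order in M, the concentration cancels and S_{N/P} = k_N/k_P = (A_N/A_P)·exp[(E_P−E_N)/(RT)].
(E_P−E_N)/(RT) = (95.9−131)×10³/(8.314×519) = -35100/4315 = -8.134.
k_N/k_P = (3.80×10^7/312)·exp(-8.134) = 1.218×10^5 × 2.933×10^-4 = 35.7.

35.7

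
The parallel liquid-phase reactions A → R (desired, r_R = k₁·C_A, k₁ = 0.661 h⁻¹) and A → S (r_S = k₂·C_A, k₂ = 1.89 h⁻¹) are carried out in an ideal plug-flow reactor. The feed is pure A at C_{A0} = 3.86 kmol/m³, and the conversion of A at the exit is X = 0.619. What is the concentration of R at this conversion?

C_A = C_{A0}(1−X) = 1.471 kmol/m³.
Both paths are first order in A, so the instantaneous fraction to R is constant: dC_R/d(−C_A) = k₁/(k₁+k₂) = 0.2591.
C_R = 0.2591·(C_{A0}−C_A) = 0.2591×2.389 = 0.619 kmol/m³.

0.619 kmol/m³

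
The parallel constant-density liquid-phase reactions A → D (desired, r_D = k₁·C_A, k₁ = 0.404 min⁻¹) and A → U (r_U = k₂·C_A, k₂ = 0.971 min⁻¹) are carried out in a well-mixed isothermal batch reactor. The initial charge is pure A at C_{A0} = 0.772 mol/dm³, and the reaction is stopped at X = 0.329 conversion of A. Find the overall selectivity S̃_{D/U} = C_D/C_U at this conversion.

0.416

C_A = C_{A0}(1−X) = 0.5180 mol/dm³.
Both paths are first order in A, so the instantaneous fraction to D is constant: dC_D/d(−C_A) = k₁/(k₁+k₂) = 0.2938.
C_D = 0.2938·(C_{A0}−C_A) = 0.2938×0.2540 = 0.0746 mol/dm³.
C_U = (C_{A0}−C_A)−C_D = 0.1794 mol/dm³; S̃_{D/U} = 0.07463/0.1794 = 0.416.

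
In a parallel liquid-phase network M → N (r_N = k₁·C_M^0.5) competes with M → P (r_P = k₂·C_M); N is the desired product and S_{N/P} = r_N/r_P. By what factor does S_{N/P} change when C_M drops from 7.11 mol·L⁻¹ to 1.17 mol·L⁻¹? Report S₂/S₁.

S_{N/P} = (k₁/k₂)·C_M^-0.5, so S₂/S₁ = (C_{M,2}/C_{M,1})^-0.5.
= (1.17/7.11)^(-0.5) = (0.1646)^(-0.5) = 2.47.
Selectivity toward N rises as C_M falls — low-concentration operation is favoured.

2.47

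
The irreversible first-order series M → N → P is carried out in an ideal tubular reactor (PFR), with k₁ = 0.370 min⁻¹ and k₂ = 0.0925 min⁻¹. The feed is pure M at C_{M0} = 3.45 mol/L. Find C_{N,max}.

Evaluating C_N at τ_opt = ln(k₂/k₁)/(k₂−k₁) gives C_{N,max}/C_{M0} = (k₁/k₂)^[k₂/(k₂−k₁)].
= (0.370/0.0925)^(0.0925/(0.0925−0.370)) = (4.000)^(-0.3333) = 0.6300.
C_{N,max} = 0.6300×3.45 = 2.17 mol/L.

2.17 mol/L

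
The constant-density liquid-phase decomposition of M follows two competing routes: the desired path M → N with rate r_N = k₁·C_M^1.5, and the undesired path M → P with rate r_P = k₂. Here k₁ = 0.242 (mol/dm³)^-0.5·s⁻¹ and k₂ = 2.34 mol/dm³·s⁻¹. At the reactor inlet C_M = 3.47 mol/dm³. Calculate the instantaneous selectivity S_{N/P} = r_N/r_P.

0.668

S_{N/P} = r_N/r_P = (k₁·C_M^1.5)/(k₂) = (k₁/k₂)·C_M^1.5.
= (0.242×3.470^1.5) / (2.34) = 1.564/2.340 = 0.668.
Since the desired path is higher order in M, keeping C_M high (PFR or concentrated feed) favours N.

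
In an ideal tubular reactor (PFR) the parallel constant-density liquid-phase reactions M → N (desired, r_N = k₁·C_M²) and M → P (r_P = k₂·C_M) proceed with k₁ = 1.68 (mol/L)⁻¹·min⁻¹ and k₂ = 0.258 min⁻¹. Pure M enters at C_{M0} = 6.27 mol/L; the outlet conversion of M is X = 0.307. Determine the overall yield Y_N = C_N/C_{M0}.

0.298

C_M = C_{M0}(1−X) = 4.345 mol/L.
Along a PFR/batch, dC_P/dC_M = −r_P/(r_N+r_P) = −k₂/(k₂+k₁·C_M).
Integrating from C_{M0} to C_M: C_P = (0.258/1.68)·ln[(0.258+1.68·6.27)/(0.258+1.68·4.35)] = 0.1536·ln(10.79/7.558) = 0.05470 mol/L.
Then C_N = (C_{M0}−C_M) − C_P = 1.925 − 0.05470 = 1.870 mol/L.
Y_N = C_N/C_{M0} = 1.870/6.27 = 0.298.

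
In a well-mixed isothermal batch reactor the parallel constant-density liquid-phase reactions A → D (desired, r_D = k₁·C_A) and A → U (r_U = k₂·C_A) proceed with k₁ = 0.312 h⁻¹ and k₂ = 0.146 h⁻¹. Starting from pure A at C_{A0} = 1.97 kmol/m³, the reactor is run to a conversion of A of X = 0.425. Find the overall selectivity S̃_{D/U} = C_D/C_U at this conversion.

C_A = C_{A0}(1−X) = 1.133 kmol/m³.
Both paths are first order in A, so the instantaneous fraction to D is constant: dC_D/d(−C_A) = k₁/(k₁+k₂) = 0.6812.
C_D = 0.6812·(C_{A0}−C_A) = 0.6812×0.8373 = 0.570 kmol/m³.
C_U = (C_{A0}−C_A)−C_D = 0.2669 kmol/m³; S̃_{D/U} = 0.5704/0.2669 = 2.14.

2.14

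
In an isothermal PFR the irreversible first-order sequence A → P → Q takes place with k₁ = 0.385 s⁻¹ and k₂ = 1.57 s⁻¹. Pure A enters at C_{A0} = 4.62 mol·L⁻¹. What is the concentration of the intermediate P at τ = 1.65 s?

Solving the coupled first-order balances gives C_P(τ) = [k₁/(k₂−k₁)]·C_{A0}·(e^(−k₁τ) − e^(−k₂τ)).
e^(−k₁τ) = e^(−0.385×1.65) = e^(−0.6352) = 0.5298; e^(−k₂τ) = e^(−2.591) = 0.07498.
C_P = 0.385×4.62/(1.57−0.385) × (0.5298−0.07498) = 1.501×0.4548 = 0.6827 mol·L⁻¹.

0.683 mol·L⁻¹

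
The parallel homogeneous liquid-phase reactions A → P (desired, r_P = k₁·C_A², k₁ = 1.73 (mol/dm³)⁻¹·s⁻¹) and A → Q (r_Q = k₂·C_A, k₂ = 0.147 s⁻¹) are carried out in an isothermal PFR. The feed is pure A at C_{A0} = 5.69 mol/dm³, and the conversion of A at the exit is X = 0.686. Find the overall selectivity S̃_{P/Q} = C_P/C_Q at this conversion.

C_A = C_{A0}(1−X) = 1.787 mol/dm³.
Along a PFR/batch, dC_Q/dC_A = −r_Q/(r_P+r_Q) = −k₂/(k₂+k₁·C_A).
Integrating from C_{A0} to C_A: C_Q = (0.147/1.73)·ln[(0.147+1.73·5.69)/(0.147+1.73·1.79)] = 0.08497·ln(9.991/3.238) = 0.09574 mol/dm³.
Then C_P = (C_{A0}−C_A) − C_Q = 3.903 − 0.09574 = 3.808 mol/dm³.
S̃_{P/Q} = C_P/C_Q = 3.808/0.09574 = 39.8.

39.8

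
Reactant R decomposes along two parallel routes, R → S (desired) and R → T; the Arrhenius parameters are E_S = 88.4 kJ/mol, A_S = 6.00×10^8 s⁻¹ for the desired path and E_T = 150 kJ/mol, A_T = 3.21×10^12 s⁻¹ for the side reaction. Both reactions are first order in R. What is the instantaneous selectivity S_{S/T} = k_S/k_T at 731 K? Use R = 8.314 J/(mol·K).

Since both paths have the same order in R, the concentration cancels and S_{S/T} = k_S/k_T = (A_S/A_T)·exp[(E_T−E_S)/(RT)].
(E_T−E_S)/(RT) = (150−88.4)×10³/(8.314×731) = 61600/6078 = 10.14.
k_S/k_T = (6.00×10^8/3.21×10^12)·exp(10.14) = 1.869×10^-4 × 25227 = 4.72.
Since E_S < E_T, lowering the temperature improves selectivity toward S.

4.72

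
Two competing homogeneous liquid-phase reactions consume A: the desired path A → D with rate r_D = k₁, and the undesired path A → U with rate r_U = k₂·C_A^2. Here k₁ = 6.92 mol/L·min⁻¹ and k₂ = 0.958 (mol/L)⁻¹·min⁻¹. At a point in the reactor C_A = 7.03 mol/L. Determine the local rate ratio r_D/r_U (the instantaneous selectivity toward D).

0.146

S_{D/U} = r_D/r_U = (k₁)/(k₂·C_A^2) = (k₁/k₂)·C_A^-2.
= (6.92) / (0.958×7.030^2) = 6.920/47.35 = 0.146.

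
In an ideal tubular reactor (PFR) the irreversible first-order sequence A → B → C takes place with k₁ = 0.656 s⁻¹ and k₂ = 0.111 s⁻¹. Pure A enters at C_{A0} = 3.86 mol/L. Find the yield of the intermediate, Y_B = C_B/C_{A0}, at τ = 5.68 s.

For first-order series with pure A initially, C_B(τ) = k₁C_{A0}/(k₂−k₁)·(e^(−k₁τ) − e^(−k₂τ)).
e^(−k₁τ) = e^(−0.656×5.68) = e^(−3.726) = 0.02409; e^(−k₂τ) = e^(−0.6305) = 0.5323.
C_B = 0.656×3.86/(0.111−0.656) × (0.02409−0.5323) = (-4.646)×(-0.5082) = 2.361 mol/L.
Y_B = C_B/C_{A0} = 2.361/3.86 = 0.612.

0.612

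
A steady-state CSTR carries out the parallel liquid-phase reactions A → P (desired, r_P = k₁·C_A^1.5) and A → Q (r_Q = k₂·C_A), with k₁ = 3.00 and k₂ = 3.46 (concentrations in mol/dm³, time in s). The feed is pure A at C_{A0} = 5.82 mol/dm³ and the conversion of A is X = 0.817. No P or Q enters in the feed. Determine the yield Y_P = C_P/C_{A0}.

0.386

Exit C_A = C_{A0}(1−X) = 5.82×0.183 = 1.065 mol/dm³.
In a CSTR the entire volume is at exit conditions, so r_P = 3.00×1.065^1.5 = 3.297 and r_Q = 3.46×1.065 = 3.685.
Fraction of consumed A going to P: r_P/(r_P+r_Q) = 0.4722.
C_P = 0.4722·C_{A0}·X = 0.4722×5.82×0.817 = 2.25 mol/dm³; Y_P = C_P/C_{A0} = 0.386.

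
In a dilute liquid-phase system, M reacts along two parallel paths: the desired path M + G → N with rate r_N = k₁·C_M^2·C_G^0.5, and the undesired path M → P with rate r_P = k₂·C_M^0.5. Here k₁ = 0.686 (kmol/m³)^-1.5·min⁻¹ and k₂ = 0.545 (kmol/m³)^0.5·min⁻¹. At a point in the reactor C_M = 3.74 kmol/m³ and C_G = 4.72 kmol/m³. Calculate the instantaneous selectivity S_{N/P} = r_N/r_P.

S_{N/P} = r_N/r_P = (k₁·C_M^2·C_G^0.5)/(k₂·C_M^0.5) = (k₁/k₂)·C_M^1.5·C_G^0.5.
= (0.686×3.740^2×4.720^0.5) / (0.545×3.740^0.5) = 20.85/1.054 = 19.8.
Since the desired path is higher order in M, keeping C_M high (PFR or concentrated feed) favours N.

19.8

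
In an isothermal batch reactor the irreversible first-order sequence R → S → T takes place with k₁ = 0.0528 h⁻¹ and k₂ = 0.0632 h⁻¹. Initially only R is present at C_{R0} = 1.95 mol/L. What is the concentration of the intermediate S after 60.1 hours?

For first-order series with pure R initially, C_S(t) = k₁C_{R0}/(k₂−k₁)·(e^(−k₁t) − e^(−k₂t)).
e^(−k₁t) = e^(−0.0528×60.1) = e^(−3.173) = 0.04187; e^(−k₂t) = e^(−3.798) = 0.02241.
C_S = 0.0528×1.95/(0.0632−0.0528) × (0.04187−0.02241) = 9.900×0.01946 = 0.1926 mol/L.

0.193 mol/L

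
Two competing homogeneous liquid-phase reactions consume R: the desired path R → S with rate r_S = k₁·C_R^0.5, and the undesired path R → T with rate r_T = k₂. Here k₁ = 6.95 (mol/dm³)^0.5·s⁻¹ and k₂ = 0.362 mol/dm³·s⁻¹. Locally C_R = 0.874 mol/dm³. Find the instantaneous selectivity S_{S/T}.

S_{S/T} = r_S/r_T = (k₁·C_R^0.5)/(k₂) = (k₁/k₂)·C_R^0.5.
= (6.95×0.8740^0.5) / (0.362) = 6.497/0.3620 = 17.9.

17.9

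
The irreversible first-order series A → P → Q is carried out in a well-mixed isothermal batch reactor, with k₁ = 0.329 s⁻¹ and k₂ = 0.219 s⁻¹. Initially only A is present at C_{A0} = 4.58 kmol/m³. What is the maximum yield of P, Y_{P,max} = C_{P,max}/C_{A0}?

0.445

Evaluating C_P at t_opt = ln(k₂/k₁)/(k₂−k₁) gives C_{P,max}/C_{A0} = (k₁/k₂)^[k₂/(k₂−k₁)].
= (0.329/0.219)^(0.219/(0.219−0.329)) = (1.502)^(-1.991) = 0.4447.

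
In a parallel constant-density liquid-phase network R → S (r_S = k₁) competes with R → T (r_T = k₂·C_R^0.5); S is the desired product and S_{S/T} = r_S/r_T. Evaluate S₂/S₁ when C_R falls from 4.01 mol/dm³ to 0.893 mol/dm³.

2.12

S_{S/T} = (k₁/k₂)·C_R^-0.5, so S₂/S₁ = (C_{R,2}/C_{R,1})^-0.5.
= (0.893/4.01)^(-0.5) = (0.2227)^(-0.5) = 2.12.
Selectivity toward S rises as C_R falls — low-concentration operation is favoured.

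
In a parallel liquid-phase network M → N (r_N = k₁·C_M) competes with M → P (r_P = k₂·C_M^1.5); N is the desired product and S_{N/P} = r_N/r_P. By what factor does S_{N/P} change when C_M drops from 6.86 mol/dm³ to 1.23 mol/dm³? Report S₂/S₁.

S_{N/P} = (k₁/k₂)·C_M^-0.5, so S₂/S₁ = (C_{M,2}/C_{M,1})^-0.5.
= (1.23/6.86)^(-0.5) = (0.1793)^(-0.5) = 2.36.
Selectivity toward N rises as C_M falls — low-concentration operation is favoured.

2.36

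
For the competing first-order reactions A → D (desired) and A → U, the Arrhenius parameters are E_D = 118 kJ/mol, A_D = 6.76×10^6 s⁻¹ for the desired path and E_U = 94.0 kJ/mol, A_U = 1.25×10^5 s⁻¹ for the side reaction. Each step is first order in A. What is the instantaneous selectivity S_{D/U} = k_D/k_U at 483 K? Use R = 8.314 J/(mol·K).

0.137

Since both paths have the same order in A, the concentration cancels and S_{D/U} = k_D/k_U = (A_D/A_U)·exp[(E_U−E_D)/(RT)].
(E_U−E_D)/(RT) = (94.0−118)×10³/(8.314×483) = -24000/4016 = -5.977.
k_D/k_U = (6.76×10^6/1.25×10^5)·exp(-5.977) = 54.08 × 0.002537 = 0.137.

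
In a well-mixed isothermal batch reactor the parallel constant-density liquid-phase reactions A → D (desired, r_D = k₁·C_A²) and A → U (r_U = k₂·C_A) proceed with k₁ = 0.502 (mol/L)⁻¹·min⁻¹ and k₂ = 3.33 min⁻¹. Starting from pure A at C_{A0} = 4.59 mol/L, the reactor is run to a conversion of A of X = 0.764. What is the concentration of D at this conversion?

1.02 mol/L

C_A = C_{A0}(1−X) = 1.083 mol/L.
Along a PFR/batch, dC_U/dC_A = −r_U/(r_D+r_U) = −k₂/(k₂+k₁·C_A).
Integrating from C_{A0} to C_A: C_U = (3.33/0.502)·ln[(3.33+0.502·4.59)/(3.33+0.502·1.08)] = 6.633·ln(5.634/3.874) = 2.485 mol/L.
Then C_D = (C_{A0}−C_A) − C_U = 3.507 − 2.485 = 1.022 mol/L.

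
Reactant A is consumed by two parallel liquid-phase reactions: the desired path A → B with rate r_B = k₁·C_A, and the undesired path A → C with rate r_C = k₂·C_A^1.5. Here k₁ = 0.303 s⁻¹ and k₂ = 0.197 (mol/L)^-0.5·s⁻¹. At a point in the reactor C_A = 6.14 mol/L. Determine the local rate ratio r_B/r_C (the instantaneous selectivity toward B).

S_{B/C} = r_B/r_C = (k₁·C_A)/(k₂·C_A^1.5) = (k₁/k₂)·C_A^-0.5.
= (0.303×6.140) / (0.197×6.140^1.5) = 1.860/2.997 = 0.621.

0.621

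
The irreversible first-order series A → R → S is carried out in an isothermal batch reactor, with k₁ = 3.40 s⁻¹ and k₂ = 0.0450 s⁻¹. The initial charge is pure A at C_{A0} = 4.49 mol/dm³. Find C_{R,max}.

At the optimum, C_{R,max}/C_{A0} = (k₁/k₂)^[k₂/(k₂−k₁)].
= (3.40/0.0450)^(0.0450/(0.0450−3.40)) = (75.56)^(-0.01341) = 0.9436.
C_{R,max} = 0.9436×4.49 = 4.24 mol/dm³.

4.24 mol/dm³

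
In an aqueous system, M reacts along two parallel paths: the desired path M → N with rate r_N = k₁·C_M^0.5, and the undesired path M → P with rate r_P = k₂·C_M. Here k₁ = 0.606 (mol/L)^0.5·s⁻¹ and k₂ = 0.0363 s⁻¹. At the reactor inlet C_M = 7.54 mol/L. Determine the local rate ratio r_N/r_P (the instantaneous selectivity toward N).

S_{N/P} = r_N/r_P = (k₁·C_M^0.5)/(k₂·C_M) = (k₁/k₂)·C_M^-0.5.
= (0.606×7.540^0.5) / (0.0363×7.540) = 1.664/0.2737 = 6.08.
The undesired path is higher order in M, so low C_M (CSTR or dilute feed) favours N.

6.08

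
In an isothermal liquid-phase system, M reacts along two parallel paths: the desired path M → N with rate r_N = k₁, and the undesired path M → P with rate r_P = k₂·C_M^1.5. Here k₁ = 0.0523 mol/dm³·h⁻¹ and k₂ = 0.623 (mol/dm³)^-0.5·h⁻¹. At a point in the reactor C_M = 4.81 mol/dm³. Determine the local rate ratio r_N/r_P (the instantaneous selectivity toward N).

0.00796

S_{N/P} = r_N/r_P = (k₁)/(k₂·C_M^1.5) = (k₁/k₂)·C_M^-1.5.
= (0.0523) / (0.623×4.810^1.5) = 0.05230/6.572 = 0.00796.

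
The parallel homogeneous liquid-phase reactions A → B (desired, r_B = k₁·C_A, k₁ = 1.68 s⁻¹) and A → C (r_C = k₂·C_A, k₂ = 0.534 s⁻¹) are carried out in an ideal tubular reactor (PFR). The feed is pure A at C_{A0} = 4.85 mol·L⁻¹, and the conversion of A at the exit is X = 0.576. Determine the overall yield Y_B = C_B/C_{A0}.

C_A = C_{A0}(1−X) = 2.056 mol·L⁻¹.
Both paths are first order in A, so the instantaneous fraction to B is constant: dC_B/d(−C_A) = k₁/(k₁+k₂) = 0.7588.
C_B = 0.7588·(C_{A0}−C_A) = 0.7588×2.794 = 2.12 mol·L⁻¹.
Y_B = C_B/C_{A0} = 2.120/4.85 = 0.437.

0.437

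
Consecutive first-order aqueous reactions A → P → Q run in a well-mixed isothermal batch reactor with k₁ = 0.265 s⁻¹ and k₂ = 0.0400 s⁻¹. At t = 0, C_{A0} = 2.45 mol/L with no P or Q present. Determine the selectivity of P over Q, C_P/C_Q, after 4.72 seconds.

8.42

Solving the coupled first-order balances gives C_P(t) = [k₁/(k₂−k₁)]·C_{A0}·(e^(−k₁t) − e^(−k₂t)).
e^(−k₁t) = e^(−0.265×4.72) = e^(−1.251) = 0.2863; e^(−k₂t) = e^(−0.1888) = 0.8280.
C_P = 0.265×2.45/(0.0400−0.265) × (0.2863−0.8280) = (-2.886)×(-0.5417) = 1.563 mol/L.
C_A = C_{A0}e^(−k₁t) = 0.7014 mol/L, so C_Q = C_{A0}−C_A−C_P = 0.1856 mol/L; C_P/C_Q = 8.42.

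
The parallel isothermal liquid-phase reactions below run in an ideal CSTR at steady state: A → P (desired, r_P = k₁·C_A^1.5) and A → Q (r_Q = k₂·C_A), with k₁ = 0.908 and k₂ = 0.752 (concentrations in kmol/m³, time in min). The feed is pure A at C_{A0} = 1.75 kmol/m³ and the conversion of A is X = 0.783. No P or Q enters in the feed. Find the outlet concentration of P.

Exit C_A = C_{A0}(1−X) = 1.75×0.217 = 0.3797 kmol/m³.
In a CSTR the entire volume is at exit conditions, so r_P = 0.908×0.3797^1.5 = 0.2125 and r_Q = 0.752×0.3797 = 0.2856.
Fraction of consumed A going to P: r_P/(r_P+r_Q) = 0.4266.
C_P = 0.4266·C_{A0}·X = 0.4266×1.75×0.783 = 0.585 kmol/m³.

0.585 kmol/m³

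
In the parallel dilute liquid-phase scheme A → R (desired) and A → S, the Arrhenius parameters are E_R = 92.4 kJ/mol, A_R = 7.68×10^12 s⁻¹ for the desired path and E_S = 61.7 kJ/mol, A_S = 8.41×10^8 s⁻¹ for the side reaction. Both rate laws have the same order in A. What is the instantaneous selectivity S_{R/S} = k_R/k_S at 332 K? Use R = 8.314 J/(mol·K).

With equal orders, S_{R/S} = k_R/k_S = (A_R/A_S)·exp[(E_S−E_R)/(RT)].
(E_S−E_R)/(RT) = (61.7−92.4)×10³/(8.314×332) = -30700/2760 = -11.12.
k_R/k_S = (7.68×10^12/8.41×10^8)·exp(-11.12) = 9132 × 1.478×10^-5 = 0.135.

0.135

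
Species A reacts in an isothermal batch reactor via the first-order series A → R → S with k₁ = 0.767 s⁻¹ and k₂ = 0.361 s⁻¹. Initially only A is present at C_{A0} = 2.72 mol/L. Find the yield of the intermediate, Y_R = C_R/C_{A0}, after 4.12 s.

0.347

Solving the coupled first-order balances gives C_R(t) = [k₁/(k₂−k₁)]·C_{A0}·(e^(−k₁t) − e^(−k₂t)).
e^(−k₁t) = e^(−0.767×4.12) = e^(−3.160) = 0.04242; e^(−k₂t) = e^(−1.487) = 0.2260.
C_R = 0.767×2.72/(0.361−0.767) × (0.04242−0.2260) = (-5.139)×(-0.1836) = 0.9432 mol/L.
Y_R = C_R/C_{A0} = 0.9432/2.72 = 0.347.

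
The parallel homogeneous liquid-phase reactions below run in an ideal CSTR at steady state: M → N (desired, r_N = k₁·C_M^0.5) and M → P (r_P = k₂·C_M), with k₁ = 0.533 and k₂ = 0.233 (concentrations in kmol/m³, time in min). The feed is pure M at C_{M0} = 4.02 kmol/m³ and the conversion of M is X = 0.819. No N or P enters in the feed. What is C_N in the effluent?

2.40 kmol/m³

Exit C_M = C_{M0}(1−X) = 4.02×0.181 = 0.7276 kmol/m³.
Rates in a CSTR are evaluated at the outlet concentration: r_N = 0.533×0.7276^0.5 = 0.4547, r_P = 0.233×0.7276 = 0.1695.
Fraction of consumed M going to N: r_N/(r_N+r_P) = 0.7284.
C_N = 0.7284·C_{M0}·X = 0.7284×4.02×0.819 = 2.40 kmol/m³.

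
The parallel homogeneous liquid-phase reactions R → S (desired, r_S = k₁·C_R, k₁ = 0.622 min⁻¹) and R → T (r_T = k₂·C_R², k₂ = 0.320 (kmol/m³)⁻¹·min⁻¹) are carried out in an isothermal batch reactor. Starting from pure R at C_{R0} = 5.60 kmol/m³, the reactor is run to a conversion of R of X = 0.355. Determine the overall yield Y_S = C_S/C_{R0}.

C_R = C_{R0}(1−X) = 3.612 kmol/m³.
Along a PFR/batch, dC_S/dC_R = −r_S/(r_S+r_T) = −k₁/(k₁+k₂·C_R).
Integrating from C_{R0} to C_R: C_S = (0.622/0.320)·ln[(0.622+0.320·5.60)/(0.622+0.320·3.61)] = 1.944·ln(2.414/1.778) = 0.5946 kmol/m³.
Y_S = C_S/C_{R0} = 0.5946/5.60 = 0.106.

0.106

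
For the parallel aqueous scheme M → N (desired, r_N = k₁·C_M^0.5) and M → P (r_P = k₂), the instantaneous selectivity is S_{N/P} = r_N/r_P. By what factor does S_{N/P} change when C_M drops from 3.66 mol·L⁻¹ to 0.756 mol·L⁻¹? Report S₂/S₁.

0.454

S_{N/P} = (k₁/k₂)·C_M^0.5, so S₂/S₁ = (C_{M,2}/C_{M,1})^0.5.
= (0.756/3.66)^0.5 = (0.2066)^0.5 = 0.454.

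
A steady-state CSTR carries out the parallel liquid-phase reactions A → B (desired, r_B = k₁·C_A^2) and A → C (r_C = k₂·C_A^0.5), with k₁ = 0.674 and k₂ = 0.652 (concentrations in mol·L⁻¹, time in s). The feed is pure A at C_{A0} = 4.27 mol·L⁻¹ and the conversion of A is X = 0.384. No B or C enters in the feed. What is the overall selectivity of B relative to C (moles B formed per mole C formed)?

4.41

Exit C_A = C_{A0}(1−X) = 4.27×0.616 = 2.630 mol·L⁻¹.
A CSTR operates uniformly at the exit composition, giving r_B = 4.663 and r_C = 1.057 (each k·C_A^n at C_A = 2.630).
Overall selectivity = C_B/C_C = r_Bτ/(r_Cτ) = r_B/r_C = 4.41.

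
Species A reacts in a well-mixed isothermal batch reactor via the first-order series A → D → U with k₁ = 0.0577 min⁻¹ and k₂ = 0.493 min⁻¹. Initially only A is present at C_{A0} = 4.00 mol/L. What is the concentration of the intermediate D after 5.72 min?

For first-order series with pure A initially, C_D(t) = k₁C_{A0}/(k₂−k₁)·(e^(−k₁t) − e^(−k₂t)).
e^(−k₁t) = e^(−0.0577×5.72) = e^(−0.3300) = 0.7189; e^(−k₂t) = e^(−2.820) = 0.05961.
C_D = 0.0577×4.00/(0.493−0.0577) × (0.7189−0.05961) = 0.5302×0.6593 = 0.3496 mol/L.

0.350 mol/L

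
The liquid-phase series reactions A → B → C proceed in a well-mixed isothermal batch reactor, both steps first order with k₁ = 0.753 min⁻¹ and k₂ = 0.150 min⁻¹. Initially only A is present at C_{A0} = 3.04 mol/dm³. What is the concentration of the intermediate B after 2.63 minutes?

2.03 mol/dm³

For first-order series with pure A initially, C_B(t) = k₁C_{A0}/(k₂−k₁)·(e^(−k₁t) − e^(−k₂t)).
e^(−k₁t) = e^(−0.753×2.63) = e^(−1.980) = 0.1380; e^(−k₂t) = e^(−0.3945) = 0.6740.
C_B = 0.753×3.04/(0.150−0.753) × (0.1380−0.6740) = (-3.796)×(-0.5360) = 2.035 mol/dm³.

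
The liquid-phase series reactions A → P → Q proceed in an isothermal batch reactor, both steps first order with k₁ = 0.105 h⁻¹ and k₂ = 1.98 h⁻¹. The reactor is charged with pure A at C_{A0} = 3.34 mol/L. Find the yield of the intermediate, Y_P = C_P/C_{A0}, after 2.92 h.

0.0410

For first-order series with pure A initially, C_P(t) = k₁C_{A0}/(k₂−k₁)·(e^(−k₁t) − e^(−k₂t)).
e^(−k₁t) = e^(−0.105×2.92) = e^(−0.3066) = 0.7359; e^(−k₂t) = e^(−5.782) = 0.003084.
C_P = 0.105×3.34/(1.98−0.105) × (0.7359−0.003084) = 0.1870×0.7329 = 0.1371 mol/L.
Y_P = C_P/C_{A0} = 0.1371/3.34 = 0.0410.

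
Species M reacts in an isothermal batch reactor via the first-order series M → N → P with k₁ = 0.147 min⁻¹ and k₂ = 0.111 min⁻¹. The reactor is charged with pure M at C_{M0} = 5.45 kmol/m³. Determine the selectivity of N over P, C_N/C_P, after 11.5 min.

0.900

For first-order series with pure M initially, C_N(t) = k₁C_{M0}/(k₂−k₁)·(e^(−k₁t) − e^(−k₂t)).
e^(−k₁t) = e^(−0.147×11.5) = e^(−1.690) = 0.1844; e^(−k₂t) = e^(−1.276) = 0.2790.
C_N = 0.147×5.45/(0.111−0.147) × (0.1844−0.2790) = (-22.25)×(-0.09458) = 2.105 kmol/m³.
C_M = C_{M0}e^(−k₁t) = 1.005 kmol/m³, so C_P = C_{M0}−C_M−C_N = 2.340 kmol/m³; C_N/C_P = 0.900.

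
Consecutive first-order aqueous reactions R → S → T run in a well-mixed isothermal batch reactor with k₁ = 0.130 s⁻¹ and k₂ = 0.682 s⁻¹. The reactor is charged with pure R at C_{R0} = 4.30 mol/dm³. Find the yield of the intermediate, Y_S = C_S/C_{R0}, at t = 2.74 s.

Solving the coupled first-order balances gives C_S(t) = [k₁/(k₂−k₁)]·C_{R0}·(e^(−k₁t) − e^(−k₂t)).
e^(−k₁t) = e^(−0.130×2.74) = e^(−0.3562) = 0.7003; e^(−k₂t) = e^(−1.869) = 0.1543.
C_S = 0.130×4.30/(0.682−0.130) × (0.7003−0.1543) = 1.013×0.5460 = 0.5529 mol/dm³.
Y_S = C_S/C_{R0} = 0.5529/4.30 = 0.129.

0.129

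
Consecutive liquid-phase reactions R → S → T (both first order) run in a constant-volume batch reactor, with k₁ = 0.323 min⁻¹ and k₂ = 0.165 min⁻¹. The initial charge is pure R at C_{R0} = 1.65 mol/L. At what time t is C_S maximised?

For first-order series the maximum of C_S occurs at t_opt = ln(k₂/k₁)/(k₂−k₁).
= ln(0.165/0.323)/(0.165−0.323) = ln(0.5108)/-0.1580 = -0.6717/-0.1580 = 4.25 min.

4.25 min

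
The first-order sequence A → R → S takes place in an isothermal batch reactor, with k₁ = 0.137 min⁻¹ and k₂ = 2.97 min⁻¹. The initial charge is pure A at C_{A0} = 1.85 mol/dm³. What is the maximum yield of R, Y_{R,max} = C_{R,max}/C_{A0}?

0.0398

At the optimum, C_{R,max}/C_{A0} = (k₁/k₂)^[k₂/(k₂−k₁)].
= (0.137/2.97)^(2.97/(2.97−0.137)) = (0.04613)^(1.048) = 0.03975.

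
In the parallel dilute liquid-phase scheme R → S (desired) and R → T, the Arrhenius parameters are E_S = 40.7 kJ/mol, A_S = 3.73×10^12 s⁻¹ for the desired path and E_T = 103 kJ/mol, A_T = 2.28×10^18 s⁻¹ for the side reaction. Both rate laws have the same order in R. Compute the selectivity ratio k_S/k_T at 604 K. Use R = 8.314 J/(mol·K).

With equal orders, S_{S/T} = k_S/k_T = (A_S/A_T)·exp[(E_T−E_S)/(RT)].
(E_T−E_S)/(RT) = (103−40.7)×10³/(8.314×604) = 62300/5022 = 12.41.
k_S/k_T = (3.73×10^12/2.28×10^18)·exp(12.41) = 1.636×10^-6 × 2.443×10^5 = 0.400.

0.400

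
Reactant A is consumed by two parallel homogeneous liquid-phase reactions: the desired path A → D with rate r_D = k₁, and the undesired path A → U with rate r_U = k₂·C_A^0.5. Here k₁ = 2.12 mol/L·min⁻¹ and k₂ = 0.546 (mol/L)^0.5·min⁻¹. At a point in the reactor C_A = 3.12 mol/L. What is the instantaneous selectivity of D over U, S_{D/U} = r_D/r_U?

2.20

S_{D/U} = r_D/r_U = (k₁)/(k₂·C_A^0.5) = (k₁/k₂)·C_A^-0.5.
= (2.12) / (0.546×3.120^0.5) = 2.120/0.9644 = 2.20.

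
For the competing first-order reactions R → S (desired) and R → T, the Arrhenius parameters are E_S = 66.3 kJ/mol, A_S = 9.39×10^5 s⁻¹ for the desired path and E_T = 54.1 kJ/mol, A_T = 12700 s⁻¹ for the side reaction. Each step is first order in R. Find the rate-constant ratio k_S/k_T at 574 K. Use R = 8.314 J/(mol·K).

5.74

k_S/k_T = (A_S/A_T)·exp[−(E_S−E_T)/(RT)] = (A_S/A_T)·exp[(E_T−E_S)/(RT)].
(E_T−E_S)/(RT) = (54.1−66.3)×10³/(8.314×574) = -12200/4772 = -2.556.
k_S/k_T = (9.39×10^5/12700)·exp(-2.556) = 73.94 × 0.07758 = 5.74.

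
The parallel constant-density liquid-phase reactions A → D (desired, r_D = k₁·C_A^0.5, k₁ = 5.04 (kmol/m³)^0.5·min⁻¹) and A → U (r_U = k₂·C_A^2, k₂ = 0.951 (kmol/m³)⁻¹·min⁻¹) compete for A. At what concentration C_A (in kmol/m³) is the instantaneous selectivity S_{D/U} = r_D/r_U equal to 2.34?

S_{D/U} = (k₁/k₂)·C_A^-1.5 ⇒ C_A = (S·k₂/k₁)^(1/(-1.5)).
= (2.34×0.951/5.04)^(-0.6667) = (0.4415)^(-0.6667) = 1.72 kmol/m³.

1.72 kmol/m³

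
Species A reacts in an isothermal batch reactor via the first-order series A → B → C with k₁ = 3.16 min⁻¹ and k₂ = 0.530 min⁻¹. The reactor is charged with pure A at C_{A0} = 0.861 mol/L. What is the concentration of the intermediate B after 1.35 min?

For first-order series with pure A initially, C_B(t) = k₁C_{A0}/(k₂−k₁)·(e^(−k₁t) − e^(−k₂t)).
e^(−k₁t) = e^(−3.16×1.35) = e^(−4.266) = 0.01404; e^(−k₂t) = e^(−0.7155) = 0.4889.
C_B = 3.16×0.861/(0.530−3.16) × (0.01404−0.4889) = (-1.035)×(-0.4749) = 0.4913 mol/L.

0.491 mol/L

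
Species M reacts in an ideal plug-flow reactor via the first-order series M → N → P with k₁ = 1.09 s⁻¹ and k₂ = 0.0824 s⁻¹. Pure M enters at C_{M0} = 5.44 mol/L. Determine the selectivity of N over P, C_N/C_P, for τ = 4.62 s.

2.80

Solving the coupled first-order balances gives C_N(τ) = [k₁/(k₂−k₁)]·C_{M0}·(e^(−k₁τ) − e^(−k₂τ)).
e^(−k₁τ) = e^(−1.09×4.62) = e^(−5.036) = 0.006501; e^(−k₂τ) = e^(−0.3807) = 0.6834.
C_N = 1.09×5.44/(0.0824−1.09) × (0.006501−0.6834) = (-5.885)×(-0.6769) = 3.983 mol/L.
C_M = C_{M0}e^(−k₁τ) = 0.03537 mol/L, so C_P = C_{M0}−C_M−C_N = 1.421 mol/L; C_N/C_P = 2.80.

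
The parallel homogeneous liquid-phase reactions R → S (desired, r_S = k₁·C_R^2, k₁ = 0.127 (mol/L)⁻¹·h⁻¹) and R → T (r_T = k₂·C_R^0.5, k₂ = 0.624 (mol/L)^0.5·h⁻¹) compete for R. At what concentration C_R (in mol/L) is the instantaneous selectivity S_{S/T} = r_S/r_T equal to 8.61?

12.1 mol/L

S_{S/T} = (k₁/k₂)·C_R^1.5 ⇒ C_R = (S·k₂/k₁)^(1/1.5).
= (8.61×0.624/0.127)^(0.6667) = (42.30)^(0.6667) = 12.1 mol/L.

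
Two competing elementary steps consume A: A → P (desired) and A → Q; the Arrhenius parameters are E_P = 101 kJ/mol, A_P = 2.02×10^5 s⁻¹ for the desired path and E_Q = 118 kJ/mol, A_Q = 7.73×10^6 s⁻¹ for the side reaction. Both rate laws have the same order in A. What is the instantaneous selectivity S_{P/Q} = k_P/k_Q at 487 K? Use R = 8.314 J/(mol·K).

k_P/k_Q = (A_P/A_Q)·exp[−(E_P−E_Q)/(RT)] = (A_P/A_Q)·exp[(E_Q−E_P)/(RT)].
(E_Q−E_P)/(RT) = (118−101)×10³/(8.314×487) = 17000/4049 = 4.199.
k_P/k_Q = (2.02×10^5/7.73×10^6)·exp(4.199) = 0.02613 × 66.60 = 1.74.

1.74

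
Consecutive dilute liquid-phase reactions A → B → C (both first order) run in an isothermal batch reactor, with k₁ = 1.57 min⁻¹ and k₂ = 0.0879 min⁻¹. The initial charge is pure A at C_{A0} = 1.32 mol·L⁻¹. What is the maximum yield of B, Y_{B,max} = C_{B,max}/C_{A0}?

Evaluating C_B at t_opt = ln(k₂/k₁)/(k₂−k₁) gives C_{B,max}/C_{A0} = (k₁/k₂)^[k₂/(k₂−k₁)].
= (1.57/0.0879)^(0.0879/(0.0879−1.57)) = (17.86)^(-0.05931) = 0.8429.

0.843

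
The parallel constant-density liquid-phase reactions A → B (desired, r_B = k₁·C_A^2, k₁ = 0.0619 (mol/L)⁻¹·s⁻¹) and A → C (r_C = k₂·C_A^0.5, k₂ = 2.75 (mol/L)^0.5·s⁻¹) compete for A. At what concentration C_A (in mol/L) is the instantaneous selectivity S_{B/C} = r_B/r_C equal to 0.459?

S_{B/C} = (k₁/k₂)·C_A^1.5 ⇒ C_A = (S·k₂/k₁)^(1/1.5).
= (0.459×2.75/0.0619)^(0.6667) = (20.39)^(0.6667) = 7.46 mol/L.

7.46 mol/L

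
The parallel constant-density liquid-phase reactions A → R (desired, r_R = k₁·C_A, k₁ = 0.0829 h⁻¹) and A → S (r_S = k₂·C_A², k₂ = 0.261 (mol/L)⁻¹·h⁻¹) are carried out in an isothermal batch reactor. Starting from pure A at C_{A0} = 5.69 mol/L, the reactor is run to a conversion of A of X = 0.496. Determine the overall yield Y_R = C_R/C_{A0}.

0.0354

C_A = C_{A0}(1−X) = 2.868 mol/L.
Along a PFR/batch, dC_R/dC_A = −r_R/(r_R+r_S) = −k₁/(k₁+k₂·C_A).
Integrating from C_{A0} to C_A: C_R = (0.0829/0.261)·ln[(0.0829+0.261·5.69)/(0.0829+0.261·2.87)] = 0.3176·ln(1.568/0.8314) = 0.2015 mol/L.
Y_R = C_R/C_{A0} = 0.2015/5.69 = 0.0354.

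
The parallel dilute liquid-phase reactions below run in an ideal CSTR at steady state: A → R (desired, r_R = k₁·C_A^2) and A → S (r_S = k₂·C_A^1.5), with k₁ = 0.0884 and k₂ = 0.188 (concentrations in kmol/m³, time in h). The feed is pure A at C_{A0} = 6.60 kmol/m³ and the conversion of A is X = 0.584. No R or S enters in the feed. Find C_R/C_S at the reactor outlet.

Exit C_A = C_{A0}(1−X) = 6.60×0.416 = 2.746 kmol/m³.
In a CSTR the entire volume is at exit conditions, so r_R = 0.0884×2.746^2 = 0.6664 and r_S = 0.188×2.746^1.5 = 0.8553.
Overall selectivity = C_R/C_S = r_Rτ/(r_Sτ) = r_R/r_S = 0.779.

0.779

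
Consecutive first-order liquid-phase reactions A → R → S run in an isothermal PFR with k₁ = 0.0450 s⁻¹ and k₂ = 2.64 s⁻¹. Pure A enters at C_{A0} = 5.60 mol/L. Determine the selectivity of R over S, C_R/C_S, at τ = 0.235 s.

Solving the coupled first-order balances gives C_R(τ) = [k₁/(k₂−k₁)]·C_{A0}·(e^(−k₁τ) − e^(−k₂τ)).
e^(−k₁τ) = e^(−0.0450×0.235) = e^(−0.01057) = 0.9895; e^(−k₂τ) = e^(−0.6204) = 0.5377.
C_R = 0.0450×5.60/(2.64−0.0450) × (0.9895−0.5377) = 0.09711×0.4518 = 0.04387 mol/L.
C_A = C_{A0}e^(−k₁τ) = 5.541 mol/L, so C_S = C_{A0}−C_A−C_R = 0.01504 mol/L; C_R/C_S = 2.92.

2.92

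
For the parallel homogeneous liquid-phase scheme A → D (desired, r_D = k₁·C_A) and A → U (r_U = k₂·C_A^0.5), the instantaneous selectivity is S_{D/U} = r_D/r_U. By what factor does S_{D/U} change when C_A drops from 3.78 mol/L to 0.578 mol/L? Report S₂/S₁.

0.391

S_{D/U} = (k₁/k₂)·C_A^0.5, so S₂/S₁ = (C_{A,2}/C_{A,1})^0.5.
= (0.578/3.78)^0.5 = (0.1529)^0.5 = 0.391.
Selectivity toward D falls as C_A falls — high-concentration operation is favoured.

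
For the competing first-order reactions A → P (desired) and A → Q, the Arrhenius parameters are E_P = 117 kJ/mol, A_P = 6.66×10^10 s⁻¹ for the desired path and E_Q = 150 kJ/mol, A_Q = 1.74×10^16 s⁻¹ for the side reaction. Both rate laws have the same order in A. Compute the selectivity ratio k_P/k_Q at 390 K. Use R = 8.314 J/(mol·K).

With equal orders, S_{P/Q} = k_P/k_Q = (A_P/A_Q)·exp[(E_Q−E_P)/(RT)].
(E_Q−E_P)/(RT) = (150−117)×10³/(8.314×390) = 33000/3242 = 10.18.
k_P/k_Q = (6.66×10^10/1.74×10^16)·exp(10.18) = 3.828×10^-6 × 26304 = 0.101.
Since E_P < E_Q, lowering the temperature improves selectivity toward P.

0.101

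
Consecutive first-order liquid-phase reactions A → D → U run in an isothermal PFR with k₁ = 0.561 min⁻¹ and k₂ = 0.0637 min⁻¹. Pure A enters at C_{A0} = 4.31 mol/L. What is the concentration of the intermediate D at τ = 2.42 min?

2.92 mol/L

For first-order series with pure A initially, C_D(τ) = k₁C_{A0}/(k₂−k₁)·(e^(−k₁τ) − e^(−k₂τ)).
e^(−k₁τ) = e^(−0.561×2.42) = e^(−1.358) = 0.2573; e^(−k₂τ) = e^(−0.1542) = 0.8571.
C_D = 0.561×4.31/(0.0637−0.561) × (0.2573−0.8571) = (-4.862)×(-0.5999) = 2.917 mol/L.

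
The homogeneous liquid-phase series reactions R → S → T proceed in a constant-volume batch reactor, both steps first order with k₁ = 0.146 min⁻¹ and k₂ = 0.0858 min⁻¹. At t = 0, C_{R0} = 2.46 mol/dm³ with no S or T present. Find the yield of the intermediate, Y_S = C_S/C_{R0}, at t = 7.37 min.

0.462

For first-order series with pure R initially, C_S(t) = k₁C_{R0}/(k₂−k₁)·(e^(−k₁t) − e^(−k₂t)).
e^(−k₁t) = e^(−0.146×7.37) = e^(−1.076) = 0.3409; e^(−k₂t) = e^(−0.6323) = 0.5313.
C_S = 0.146×2.46/(0.0858−0.146) × (0.3409−0.5313) = (-5.966)×(-0.1904) = 1.136 mol/dm³.
Y_S = C_S/C_{R0} = 1.136/2.46 = 0.462.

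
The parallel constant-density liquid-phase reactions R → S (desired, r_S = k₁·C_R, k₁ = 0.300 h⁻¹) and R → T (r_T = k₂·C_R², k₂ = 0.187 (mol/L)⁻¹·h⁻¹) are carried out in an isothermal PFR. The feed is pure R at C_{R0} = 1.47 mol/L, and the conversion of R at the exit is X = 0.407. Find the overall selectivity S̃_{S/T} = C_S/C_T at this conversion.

1.38

C_R = C_{R0}(1−X) = 0.8717 mol/L.
Along a PFR/batch, dC_S/dC_R = −r_S/(r_S+r_T) = −k₁/(k₁+k₂·C_R).
Integrating from C_{R0} to C_R: C_S = (0.300/0.187)·ln[(0.300+0.187·1.47)/(0.300+0.187·0.872)] = 1.604·ln(0.5749/0.4630) = 0.3472 mol/L.
C_T = (C_{R0}−C_R)−C_S = 0.2511 mol/L; S̃_{S/T} = 0.3472/0.2511 = 1.38.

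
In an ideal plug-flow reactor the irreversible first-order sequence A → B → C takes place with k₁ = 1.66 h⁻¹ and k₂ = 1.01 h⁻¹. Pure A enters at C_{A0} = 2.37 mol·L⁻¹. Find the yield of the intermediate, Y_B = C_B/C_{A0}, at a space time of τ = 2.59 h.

0.152

For first-order series with pure A initially, C_B(τ) = k₁C_{A0}/(k₂−k₁)·(e^(−k₁τ) − e^(−k₂τ)).
e^(−k₁τ) = e^(−1.66×2.59) = e^(−4.299) = 0.01358; e^(−k₂τ) = e^(−2.616) = 0.07310.
C_B = 1.66×2.37/(1.01−1.66) × (0.01358−0.07310) = (-6.053)×(-0.05953) = 0.3603 mol·L⁻¹.
Y_B = C_B/C_{A0} = 0.3603/2.37 = 0.152.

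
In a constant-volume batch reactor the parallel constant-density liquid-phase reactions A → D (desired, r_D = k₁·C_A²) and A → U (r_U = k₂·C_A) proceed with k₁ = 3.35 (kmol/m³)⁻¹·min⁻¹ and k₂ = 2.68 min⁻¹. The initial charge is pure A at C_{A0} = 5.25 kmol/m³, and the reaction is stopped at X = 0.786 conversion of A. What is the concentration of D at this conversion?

C_A = C_{A0}(1−X) = 1.123 kmol/m³.
Along a PFR/batch, dC_U/dC_A = −r_U/(r_D+r_U) = −k₂/(k₂+k₁·C_A).
Integrating from C_{A0} to C_A: C_U = (2.68/3.35)·ln[(2.68+3.35·5.25)/(2.68+3.35·1.12)] = 0.8000·ln(20.27/6.444) = 0.9167 kmol/m³.
Then C_D = (C_{A0}−C_A) − C_U = 4.127 − 0.9167 = 3.210 kmol/m³.

3.21 kmol/m³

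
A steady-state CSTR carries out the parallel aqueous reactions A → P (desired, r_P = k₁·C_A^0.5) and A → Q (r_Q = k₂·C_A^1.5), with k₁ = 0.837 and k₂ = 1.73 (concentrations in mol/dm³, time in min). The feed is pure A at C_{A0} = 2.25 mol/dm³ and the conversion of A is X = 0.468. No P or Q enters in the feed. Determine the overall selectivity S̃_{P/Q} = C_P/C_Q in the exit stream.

0.404

Exit C_A = C_{A0}(1−X) = 2.25×0.532 = 1.197 mol/dm³.
In a CSTR the entire volume is at exit conditions, so r_P = 0.837×1.197^0.5 = 0.9157 and r_Q = 1.73×1.197^1.5 = 2.266.
Overall selectivity = C_P/C_Q = r_Pτ/(r_Qτ) = r_P/r_Q = 0.404.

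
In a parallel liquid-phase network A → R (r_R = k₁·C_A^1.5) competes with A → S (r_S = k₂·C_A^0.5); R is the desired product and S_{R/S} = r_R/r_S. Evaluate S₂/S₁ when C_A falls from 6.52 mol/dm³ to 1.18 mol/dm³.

0.181

S_{R/S} = (k₁/k₂)·C_A, so S₂/S₁ = (C_{A,2}/C_{A,1}).
= 1.18/6.52 = 0.181.
Selectivity toward R falls as C_A falls — high-concentration operation is favoured.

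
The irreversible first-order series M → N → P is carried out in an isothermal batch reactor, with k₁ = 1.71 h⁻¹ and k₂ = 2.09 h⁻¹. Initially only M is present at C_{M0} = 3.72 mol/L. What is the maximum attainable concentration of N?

At the optimum, C_{N,max}/C_{M0} = (k₁/k₂)^[k₂/(k₂−k₁)].
= (1.71/2.09)^(2.09/(2.09−1.71)) = (0.8182)^(5.500) = 0.3316.
C_{N,max} = 0.3316×3.72 = 1.23 mol/L.

1.23 mol/L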